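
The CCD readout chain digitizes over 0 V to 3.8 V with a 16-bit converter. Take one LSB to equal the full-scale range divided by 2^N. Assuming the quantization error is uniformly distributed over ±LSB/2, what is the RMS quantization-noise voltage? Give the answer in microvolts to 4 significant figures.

16.74 µV

Span = 3.8 V.
LSB = 3.8 V ÷ 2^16 = 3.8/65536 V = 57.9834 µV.
σ_q = LSB/√12 = 57.9834 µV/3.4641 = 16.74 µV.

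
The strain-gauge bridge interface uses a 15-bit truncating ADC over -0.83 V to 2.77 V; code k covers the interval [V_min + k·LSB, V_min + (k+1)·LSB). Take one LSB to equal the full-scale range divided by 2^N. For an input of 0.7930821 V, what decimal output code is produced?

14773

The full-scale span is 2.77 − (-0.83) = 3.6 V. LSB = 3.6 V / 2^15 ≈ 109.9 µV.
code = ⌊(V_in − V_min)/LSB⌋ = ⌊(V_in − V_min) × 2^15 / range⌋
     = ⌊(0.7930821 − (-0.83)) × 32768 / 3.6⌋ = ⌊1.6230821 × 32768/3.6⌋
     = ⌊14773.654⌋ = 14773.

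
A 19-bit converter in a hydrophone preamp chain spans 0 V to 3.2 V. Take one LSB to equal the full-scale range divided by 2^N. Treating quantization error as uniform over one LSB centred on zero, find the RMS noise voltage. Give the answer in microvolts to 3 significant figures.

Range is 3.2 V.
LSB = 3.2 V ÷ 2^19 = 3.2/524288 V = 6.1035 µV.
σ_q = LSB/√12 = 6.1035 µV/3.4641 = 1.76 µV.

1.76 µV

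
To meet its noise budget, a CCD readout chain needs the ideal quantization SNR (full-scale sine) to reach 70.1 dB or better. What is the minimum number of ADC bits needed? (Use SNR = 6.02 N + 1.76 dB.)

Solving 6.02 N ≥ 70.1 − 1.76: N ≥ 11.352. Round up → N = 12.

12 bits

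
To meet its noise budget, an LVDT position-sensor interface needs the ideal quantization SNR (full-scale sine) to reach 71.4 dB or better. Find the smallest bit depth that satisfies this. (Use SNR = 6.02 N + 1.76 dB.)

6.02 N + 1.76 ≥ 71.4 gives N ≥ 11.568, so the minimum integer is 12.

12 bits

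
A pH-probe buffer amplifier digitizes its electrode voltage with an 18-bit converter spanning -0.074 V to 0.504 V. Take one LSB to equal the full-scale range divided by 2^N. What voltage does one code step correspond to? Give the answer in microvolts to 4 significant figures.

Span: 0.504 V − (-0.074 V) = 0.578 V.
Number of codes = 2^18 = 262144.
LSB = 0.578 V / 2^18 = 2.205 µV.

2.205 µV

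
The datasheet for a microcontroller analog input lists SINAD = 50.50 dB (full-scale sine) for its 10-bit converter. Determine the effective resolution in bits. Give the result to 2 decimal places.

8.10 bits

ENOB = (SINAD − 1.76) / 6.02 = (50.50 − 1.76) / 6.02 = 48.74 / 6.02 = 8.0963.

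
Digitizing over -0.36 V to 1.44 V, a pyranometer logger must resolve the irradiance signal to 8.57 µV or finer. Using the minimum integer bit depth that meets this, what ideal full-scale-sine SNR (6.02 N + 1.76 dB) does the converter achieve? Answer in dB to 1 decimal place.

Full-scale range = 1.44 V − (-0.36 V) = 1.8 V.
1.8 V / 8.57 µV = 210000. Since 2^17 = 131072 and 2^18 = 262144, N = 18.
Ideal SNR at N = 18: 6.02·18 + 1.76 = 110.1 dB.

110.1 dB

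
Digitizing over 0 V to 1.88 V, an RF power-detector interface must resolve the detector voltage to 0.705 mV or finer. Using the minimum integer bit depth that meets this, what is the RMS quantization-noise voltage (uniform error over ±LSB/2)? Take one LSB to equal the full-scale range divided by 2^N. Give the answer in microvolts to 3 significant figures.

132 µV

Range is 1.88 V.
1.88 V / 0.705 mV = 2667. Since 2^11 = 2048 and 2^12 = 4096, N = 12.
LSB = 1.88 V ÷ 2^12 = 1.88/4096 V = 458.98 µV.
RMS noise = LSB/√12 = 132 µV.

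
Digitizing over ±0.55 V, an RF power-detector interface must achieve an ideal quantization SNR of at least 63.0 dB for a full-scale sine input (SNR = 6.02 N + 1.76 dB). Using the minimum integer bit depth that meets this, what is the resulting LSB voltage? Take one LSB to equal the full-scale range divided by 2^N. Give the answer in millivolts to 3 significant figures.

Full-scale range = 0.55 V − (-0.55 V) = 1.1 V.
Required N = ⌈(63.0 − 1.76)/6.02⌉ = ⌈10.173⌉ = 11.
LSB = 1.1 V ÷ 2^11 = 1.1/2048 V = 0.537 mV.

0.537 mV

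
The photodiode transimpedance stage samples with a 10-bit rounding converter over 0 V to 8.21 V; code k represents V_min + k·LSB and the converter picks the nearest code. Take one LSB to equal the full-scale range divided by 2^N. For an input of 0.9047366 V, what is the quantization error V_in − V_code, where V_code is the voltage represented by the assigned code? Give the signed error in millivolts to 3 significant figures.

Span = 8.21 V. LSB = 8.21 V / 2^10 ≈ 8.018 mV.
(V_in − V_min)/LSB = (0.9047366 − (0)) × 1024/8.21 = 112.8441 → nearest code k = 113.
V_code = 0 + (113/1024) × 8.21 = 0.9059863281 V.
e = 0.9047366 − (0.9059863281) = −1.25 mV.

−1.25 mV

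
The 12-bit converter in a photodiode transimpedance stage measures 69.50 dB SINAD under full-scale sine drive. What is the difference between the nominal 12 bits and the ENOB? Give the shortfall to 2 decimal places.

ENOB = (SINAD − 1.76)/6.02 = (69.50 − 1.76)/6.02 = 11.2525 bits.
Lost resolution: 12 − 11.2525 = 0.7475 bits.

0.75 bits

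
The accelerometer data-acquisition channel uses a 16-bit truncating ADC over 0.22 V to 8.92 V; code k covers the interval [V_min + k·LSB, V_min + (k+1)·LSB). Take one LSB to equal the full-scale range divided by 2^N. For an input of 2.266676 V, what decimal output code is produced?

Span: 8.92 V − (0.22 V) = 8.7 V. LSB = 8.7 V / 2^16 ≈ 132.8 µV.
code = ⌊(V_in − V_min)/LSB⌋ = ⌊(V_in − V_min) × 2^16 / range⌋
     = ⌊(2.266676 − (0.22)) × 65536 / 8.7⌋ = ⌊2.046676 × 65536/8.7⌋
     = ⌊15417.352⌋ = 15417.

15417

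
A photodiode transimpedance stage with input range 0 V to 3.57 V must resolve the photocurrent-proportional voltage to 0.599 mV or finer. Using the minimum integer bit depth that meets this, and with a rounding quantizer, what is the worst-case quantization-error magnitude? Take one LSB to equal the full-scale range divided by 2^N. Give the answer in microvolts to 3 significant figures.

Full-scale range = 3.57 V.
Required number of levels: 3.57/0.599 mV = 5959.9; smallest N with 2^N ≥ that is 13.
LSB = 3.57 V ÷ 2^13 = 3.57/8192 V = 435.79 µV.
Half an LSB is 218 µV.

218 µV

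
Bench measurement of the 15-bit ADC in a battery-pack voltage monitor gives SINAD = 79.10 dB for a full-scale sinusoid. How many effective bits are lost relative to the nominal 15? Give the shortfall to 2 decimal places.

N_eff = (79.10 − 1.76)/6.02 = 12.8472 bits.
15 − 12.8472 = 2.15 bits below nominal.

2.15 bits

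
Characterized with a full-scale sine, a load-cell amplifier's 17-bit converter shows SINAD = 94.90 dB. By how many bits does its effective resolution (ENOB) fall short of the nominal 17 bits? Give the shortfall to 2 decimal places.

1.53 bits

Effective bits = (94.90 − 1.76)/6.02 = 15.4718.
Shortfall = 17 − 15.4718 = 1.5282 bits.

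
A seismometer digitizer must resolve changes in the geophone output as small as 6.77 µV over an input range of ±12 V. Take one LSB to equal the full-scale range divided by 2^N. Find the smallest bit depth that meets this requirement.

22 bits

Span: 12 V − (-12 V) = 24 V.
Need 2^N ≥ 24 V / 6.77 µV = 3.545e6 → N_min = 22.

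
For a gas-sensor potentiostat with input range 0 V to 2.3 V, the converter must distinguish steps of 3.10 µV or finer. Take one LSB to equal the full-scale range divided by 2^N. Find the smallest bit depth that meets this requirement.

20 bits

Full-scale range = 2.3 V.
Required number of levels: 2.3/3.10 µV = 741940; smallest N with 2^N ≥ that is 20.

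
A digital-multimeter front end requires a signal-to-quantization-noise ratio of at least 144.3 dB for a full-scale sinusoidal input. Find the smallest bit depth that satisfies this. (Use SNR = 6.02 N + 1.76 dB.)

24 bits

N ≥ (144.3 − 1.76)/6.02 = 23.678 → N_min = 24.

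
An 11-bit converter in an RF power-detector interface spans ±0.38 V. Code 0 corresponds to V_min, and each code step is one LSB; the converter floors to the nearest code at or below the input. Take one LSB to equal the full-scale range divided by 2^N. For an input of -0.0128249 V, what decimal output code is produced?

Span: 0.38 V − (-0.38 V) = 0.76 V. LSB = 0.76 V / 2^11 ≈ 371.1 µV.
code = ⌊(V_in − V_min)/LSB⌋ = ⌊(V_in − V_min) × 2^11 / range⌋
     = ⌊(-0.0128249 − (-0.38)) × 2048 / 0.76⌋ = ⌊0.3671751 × 2048/0.76⌋
     = ⌊989.440⌋ = 989.

989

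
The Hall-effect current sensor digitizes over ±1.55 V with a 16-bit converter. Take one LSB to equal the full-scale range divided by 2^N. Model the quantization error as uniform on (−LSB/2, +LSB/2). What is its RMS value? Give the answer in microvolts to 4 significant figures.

Full-scale range = 1.55 V − (-1.55 V) = 3.1 V.
LSB = 3.1 V / 2^16 = 47.3022 µV.
RMS of a uniform error over width LSB is LSB/√12 = 13.65 µV.

13.65 µV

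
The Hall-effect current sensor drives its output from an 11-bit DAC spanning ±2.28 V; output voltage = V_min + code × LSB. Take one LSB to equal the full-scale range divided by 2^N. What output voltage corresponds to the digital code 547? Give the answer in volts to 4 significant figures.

Range = 2.28 − (-2.28) = 4.56 V. LSB = 4.56 V / 2^11.
V_out = V_min + code × LSB = -2.28 V + 547 × 4.56 V / 2048
      = -2.28 + 1.21793 = -1.06207 V.

-1.062 V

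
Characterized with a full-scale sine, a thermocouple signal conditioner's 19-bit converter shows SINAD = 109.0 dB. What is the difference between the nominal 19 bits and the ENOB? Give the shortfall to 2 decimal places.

1.19 bits

ENOB = (SINAD − 1.76)/6.02 = (109.0 − 1.76)/6.02 = 17.8140 bits.
19 − 17.8140 = 1.19 bits below nominal.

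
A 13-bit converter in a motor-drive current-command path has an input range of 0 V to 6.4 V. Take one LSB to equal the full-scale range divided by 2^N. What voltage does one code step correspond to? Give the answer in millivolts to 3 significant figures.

Full-scale range = 6.4 V.
Number of codes = 2^13 = 8192.
Step size = 6.4/8192 V = 0.781 mV.

0.781 mV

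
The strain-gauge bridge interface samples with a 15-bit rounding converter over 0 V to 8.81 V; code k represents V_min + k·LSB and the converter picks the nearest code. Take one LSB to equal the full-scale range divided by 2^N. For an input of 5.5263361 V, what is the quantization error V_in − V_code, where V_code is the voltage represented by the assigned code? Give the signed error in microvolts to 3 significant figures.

−78.4 µV

Range is 8.81 V. LSB = 8.81 V / 2^15 ≈ 268.9 µV.
(V_in − V_min)/LSB = (5.5263361 − (0)) × 32768/8.81 = 20554.7084 → nearest code k = 20555.
Reconstructed level: 0 + 20555 × 8.81/32768 V = 5.5264144897 V.
e = 5.5263361 − (5.5264144897) = −78.4 µV.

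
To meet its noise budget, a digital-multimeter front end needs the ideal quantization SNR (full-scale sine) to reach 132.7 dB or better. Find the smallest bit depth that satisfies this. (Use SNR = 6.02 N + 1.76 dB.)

22 bits

Required N = ⌈(132.7 − 1.76)/6.02⌉ = ⌈21.751⌉ = 22.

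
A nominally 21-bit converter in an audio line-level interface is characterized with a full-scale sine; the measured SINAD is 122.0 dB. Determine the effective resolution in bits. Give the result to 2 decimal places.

ENOB = (122.0 − 1.76)/6.02 = 19.9734 bits.

19.97 bits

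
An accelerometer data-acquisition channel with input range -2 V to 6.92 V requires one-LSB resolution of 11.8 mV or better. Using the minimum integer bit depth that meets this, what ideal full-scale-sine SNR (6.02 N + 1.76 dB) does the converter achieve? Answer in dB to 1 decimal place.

Span: 6.92 V − (-2 V) = 8.92 V.
Required number of levels: 8.92/11.8 mV = 755.93; smallest N with 2^N ≥ that is 10.
6.02(10) + 1.76 = 61.96 dB.

62.0 dB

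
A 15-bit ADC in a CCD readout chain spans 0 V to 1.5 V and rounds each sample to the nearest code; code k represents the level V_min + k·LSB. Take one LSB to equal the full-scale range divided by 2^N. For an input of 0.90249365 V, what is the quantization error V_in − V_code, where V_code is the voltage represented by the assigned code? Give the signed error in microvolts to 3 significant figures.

V_FS = 1.5 V. LSB = 1.5 V / 2^15 ≈ 45.78 µV.
(0.90249365 − (0)) / LSB = 0.90249365 × 32768/1.5 = 19715.2746. Nearest integer: k = 19715.
V_code = V_min + k × range/2^15 = 0 + 19715 × 1.5/32768 = 0.90248107910 V.
e = 0.90249365 − (0.90248107910) = +12.6 µV.

+12.6 µV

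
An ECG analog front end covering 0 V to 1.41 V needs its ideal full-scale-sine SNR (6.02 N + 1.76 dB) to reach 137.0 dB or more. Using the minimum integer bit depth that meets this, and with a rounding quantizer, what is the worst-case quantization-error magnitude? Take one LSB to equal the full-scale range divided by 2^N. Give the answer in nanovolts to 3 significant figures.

Range is 1.41 V.
N ≥ (137.0 − 1.76)/6.02 = 22.465 → N_min = 23.
One LSB is 1.41 V / 8388608 = 168.09 nV.
Max error for round-to-nearest is LSB/2 = 84.0 nV.

84.0 nV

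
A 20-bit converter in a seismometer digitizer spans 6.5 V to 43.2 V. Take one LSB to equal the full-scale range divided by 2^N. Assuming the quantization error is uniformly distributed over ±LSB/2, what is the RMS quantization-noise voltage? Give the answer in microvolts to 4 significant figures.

10.10 µV

The full-scale span is 43.2 − (6.5) = 36.7 V.
Step size = 36.7/1048576 V = 34.9998 µV.
For a uniform distribution on [−LSB/2, +LSB/2], V_rms = LSB/√12 = 34.9998 µV/3.4641 = 10.10 µV.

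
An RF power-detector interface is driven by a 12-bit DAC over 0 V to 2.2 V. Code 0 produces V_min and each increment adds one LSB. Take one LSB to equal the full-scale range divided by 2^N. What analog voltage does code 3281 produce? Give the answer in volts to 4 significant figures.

Span = 2.2 V. LSB = 2.2 V / 2^12.
V_out = V_min + code × LSB = 0 V + 3281 × 2.2 V / 4096
      = 0 V + 1.76226 V = 1.76226 V.

1.762 V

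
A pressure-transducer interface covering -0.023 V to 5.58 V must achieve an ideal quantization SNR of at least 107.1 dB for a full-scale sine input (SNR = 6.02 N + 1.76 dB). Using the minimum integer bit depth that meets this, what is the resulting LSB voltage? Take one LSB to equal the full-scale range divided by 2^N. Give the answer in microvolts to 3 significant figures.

21.4 µV

The full-scale span is 5.58 − (-0.023) = 5.603 V.
N ≥ (107.1 − 1.76)/6.02 = 17.498 → N_min = 18.
Step size = 5.603/262144 V = 21.4 µV.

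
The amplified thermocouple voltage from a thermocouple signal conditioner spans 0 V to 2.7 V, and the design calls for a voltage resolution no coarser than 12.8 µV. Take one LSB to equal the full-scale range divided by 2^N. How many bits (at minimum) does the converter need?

Full-scale range = 2.7 V.
Levels needed ≥ 2.7/12.8 µV = 210900. 2^18 = 262144 suffices, so N_min = 18.

18 bits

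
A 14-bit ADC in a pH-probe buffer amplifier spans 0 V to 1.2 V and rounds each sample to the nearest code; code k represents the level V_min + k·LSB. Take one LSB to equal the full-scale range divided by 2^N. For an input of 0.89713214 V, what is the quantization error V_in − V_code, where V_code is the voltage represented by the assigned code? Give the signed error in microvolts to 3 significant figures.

−11.4 µV

Range is 1.2 V. LSB = 1.2 V / 2^14 ≈ 73.24 µV.
Position in LSBs: (0.89713214 − (0)) × 16384/1.2 = 12248.8442; rounding gives k = 12249.
Reconstructed level: 0 + 12249 × 1.2/16384 V = 0.89714355469 V.
V_in − V_code = 0.89713214 − (0.89714355469) = −11.4 µV.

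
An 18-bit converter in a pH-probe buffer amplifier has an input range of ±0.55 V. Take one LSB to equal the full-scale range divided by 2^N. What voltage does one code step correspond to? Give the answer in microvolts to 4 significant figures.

4.196 µV

Span: 0.55 V − (-0.55 V) = 1.1 V.
2^18 = 262144 levels.
Step size = 1.1/262144 V = 4.196 µV.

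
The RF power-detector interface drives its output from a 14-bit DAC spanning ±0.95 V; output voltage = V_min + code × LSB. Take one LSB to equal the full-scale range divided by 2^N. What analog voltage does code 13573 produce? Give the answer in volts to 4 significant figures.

0.6240 V

Range = 0.95 − (-0.95) = 1.9 V. LSB = 1.9 V / 2^14.
V_out = -0.95 + 13573 × (1.9/16384) V
      = -0.95 + 1.57402 = 0.624017 V.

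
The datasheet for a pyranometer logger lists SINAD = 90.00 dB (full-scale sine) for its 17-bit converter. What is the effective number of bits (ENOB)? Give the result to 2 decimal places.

14.66 bits

ENOB = (SINAD − 1.76) / 6.02 = (90.00 − 1.76) / 6.02 = 88.24 / 6.02 = 14.6578.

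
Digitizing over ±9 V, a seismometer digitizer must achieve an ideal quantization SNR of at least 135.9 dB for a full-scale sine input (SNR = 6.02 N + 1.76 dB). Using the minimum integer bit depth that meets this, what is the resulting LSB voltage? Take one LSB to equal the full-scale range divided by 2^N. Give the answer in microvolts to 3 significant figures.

Span: 9 V − (-9 V) = 18 V.
N ≥ (135.9 − 1.76)/6.02 = 22.282 → N_min = 23.
One LSB is 18 V / 8388608 = 2.15 µV.

2.15 µV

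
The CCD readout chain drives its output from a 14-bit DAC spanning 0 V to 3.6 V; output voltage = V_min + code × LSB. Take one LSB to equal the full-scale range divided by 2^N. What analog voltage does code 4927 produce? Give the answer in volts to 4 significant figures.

1.083 V

Full-scale range = 3.6 V. LSB = 3.6 V / 2^14.
Output = V_min + (4927/16384) × range = 0 + 0.300720 × 3.6 V
      = 0 V + 1.08259 V = 1.08259 V.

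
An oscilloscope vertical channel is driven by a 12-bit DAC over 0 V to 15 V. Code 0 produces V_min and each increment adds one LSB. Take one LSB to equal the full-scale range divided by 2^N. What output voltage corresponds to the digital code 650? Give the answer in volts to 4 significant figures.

Full-scale range = 15 V. LSB = 15 V / 2^12.
Output = V_min + (650/4096) × range = 0 + 0.158691 × 15 V
      = 0 + 2.38037 = 2.38037 V.

2.380 V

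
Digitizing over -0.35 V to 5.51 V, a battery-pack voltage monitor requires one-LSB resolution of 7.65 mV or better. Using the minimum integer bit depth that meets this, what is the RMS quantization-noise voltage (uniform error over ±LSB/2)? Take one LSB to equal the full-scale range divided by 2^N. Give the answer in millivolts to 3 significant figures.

Range = 5.51 − (-0.35) = 5.86 V.
5.86 V / 7.65 mV = 766.0. Since 2^9 = 512 and 2^10 = 1024, N = 10.
One LSB is 5.86 V / 1024 = 5.7227 mV.
V_rms = LSB/√12 = 1.65 mV.

1.65 mV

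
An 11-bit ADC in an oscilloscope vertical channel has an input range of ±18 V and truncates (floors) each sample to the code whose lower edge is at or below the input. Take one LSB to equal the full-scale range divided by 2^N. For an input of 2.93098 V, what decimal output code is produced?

Span: 18 V − (-18 V) = 36 V. LSB = 36 V / 2^11 ≈ 17.58 mV.
(V_in − V_min) × 2^11/range = (2.93098 − (-18)) × 2048/36 = 1190.740.
Floor → code = 1190.

1190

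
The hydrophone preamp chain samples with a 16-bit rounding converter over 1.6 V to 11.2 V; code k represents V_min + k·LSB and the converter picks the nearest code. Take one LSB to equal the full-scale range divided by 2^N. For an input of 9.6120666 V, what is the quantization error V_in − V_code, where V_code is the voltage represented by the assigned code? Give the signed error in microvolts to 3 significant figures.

The full-scale span is 11.2 − (1.6) = 9.6 V. LSB = 9.6 V / 2^16 ≈ 146.5 µV.
Position in LSBs: (9.6120666 − (1.6)) × 65536/9.6 = 54695.7080; rounding gives k = 54696.
Reconstructed level: 1.6 + 54696 × 9.6/65536 V = 9.6121093750 V.
V_in − V_code = 9.6120666 − (9.6121093750) = −42.8 µV.

−42.8 µV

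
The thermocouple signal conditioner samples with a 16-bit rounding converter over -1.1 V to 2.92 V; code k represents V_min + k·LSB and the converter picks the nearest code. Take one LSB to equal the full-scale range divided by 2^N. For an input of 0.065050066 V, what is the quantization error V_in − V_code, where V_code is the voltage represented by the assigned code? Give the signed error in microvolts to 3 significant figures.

Range = 2.92 − (-1.1) = 4.02 V. LSB = 4.02 V / 2^16 ≈ 61.34 µV.
(0.065050066 − (-1.1)) / LSB = 1.165050066 × 65536/4.02 = 18993.2142. Nearest integer: k = 18993.
V_code = -1.1 + (18993/65536) × 4.02 = 0.065036926270 V.
Error = V_in − V_code = 0.065050066 − (0.065036926270) = +13.1 µV.

+13.1 µV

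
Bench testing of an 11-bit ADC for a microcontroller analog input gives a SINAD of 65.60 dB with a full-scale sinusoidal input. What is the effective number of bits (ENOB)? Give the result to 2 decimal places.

ENOB = (SINAD − 1.76) / 6.02 = (65.60 − 1.76) / 6.02 = 63.84 / 6.02 = 10.6047.

10.60 bits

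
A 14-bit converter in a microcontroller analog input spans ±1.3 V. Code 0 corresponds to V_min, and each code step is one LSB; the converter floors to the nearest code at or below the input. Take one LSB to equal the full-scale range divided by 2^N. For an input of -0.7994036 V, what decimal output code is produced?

The full-scale span is 1.3 − (-1.3) = 2.6 V. LSB = 2.6 V / 2^14 ≈ 158.7 µV.
V_in − V_min = -0.7994036 − (-1.3) = 0.5005964 V.
Divide by LSB: 0.5005964 × 16384/2.6 = 3154.5275.
Truncating gives code 3154.

3154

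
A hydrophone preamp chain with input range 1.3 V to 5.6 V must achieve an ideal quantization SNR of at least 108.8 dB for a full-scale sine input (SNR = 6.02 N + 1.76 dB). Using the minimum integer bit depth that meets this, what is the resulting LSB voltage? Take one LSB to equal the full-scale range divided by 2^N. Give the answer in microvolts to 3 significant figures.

Range = 5.6 − (1.3) = 4.3 V.
6.02 N + 1.76 ≥ 108.8 gives N ≥ 17.781, so the minimum integer is 18.
Step size = 4.3/262144 V = 16.4 µV.

16.4 µV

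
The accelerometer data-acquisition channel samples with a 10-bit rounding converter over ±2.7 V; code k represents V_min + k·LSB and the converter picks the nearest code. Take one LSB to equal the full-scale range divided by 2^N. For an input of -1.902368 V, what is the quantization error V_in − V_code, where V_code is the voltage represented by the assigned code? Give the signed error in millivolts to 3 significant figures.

+1.34 mV

Full-scale range = 2.7 V − (-2.7 V) = 5.4 V. LSB = 5.4 V / 2^10 ≈ 5.273 mV.
(-1.902368 − (-2.7)) / LSB = 0.797632 × 1024/5.4 = 151.2547. Nearest integer: k = 151.
V_code = V_min + k × range/2^10 = -2.7 + 151 × 5.4/1024 = -1.903710938 V.
V_in − V_code = -1.902368 − (-1.903710938) = +1.34 mV.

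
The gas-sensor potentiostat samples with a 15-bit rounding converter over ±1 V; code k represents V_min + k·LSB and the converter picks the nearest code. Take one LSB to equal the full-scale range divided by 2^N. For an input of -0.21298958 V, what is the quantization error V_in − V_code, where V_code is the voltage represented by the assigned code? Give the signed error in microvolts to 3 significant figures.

Full-scale range = 1 V − (-1 V) = 2 V. LSB = 2 V / 2^15 ≈ 61.04 µV.
Position in LSBs: (-0.21298958 − (-1)) × 32768/2 = 12894.3787; rounding gives k = 12894.
V_code = -1 + (12894/32768) × 2 = -0.21301269531 V.
V_in − V_code = -0.21298958 − (-0.21301269531) = +23.1 µV.

+23.1 µV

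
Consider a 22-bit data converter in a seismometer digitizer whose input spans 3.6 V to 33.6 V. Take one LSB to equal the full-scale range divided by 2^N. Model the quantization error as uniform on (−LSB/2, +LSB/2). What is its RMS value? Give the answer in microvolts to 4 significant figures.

Range = 33.6 − (3.6) = 30 V.
One LSB is 30 V / 4194304 = 7.15256 µV.
V_rms = LSB/√12 = 7.15256 µV / √12 = 2.065 µV.

2.065 µV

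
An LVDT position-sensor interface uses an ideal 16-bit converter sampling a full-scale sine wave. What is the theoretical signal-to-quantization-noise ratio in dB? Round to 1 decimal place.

Ideal quantization SNR: 6.02 × 16 + 1.76 dB = 98.1 dB.

98.1 dB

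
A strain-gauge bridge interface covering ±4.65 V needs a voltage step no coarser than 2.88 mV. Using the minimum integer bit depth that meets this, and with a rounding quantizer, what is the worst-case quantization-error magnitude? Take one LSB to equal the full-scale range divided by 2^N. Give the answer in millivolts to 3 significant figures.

The full-scale span is 4.65 − (-4.65) = 9.3 V.
9.3 V / 2.88 mV = 3229. Since 2^11 = 2048 and 2^12 = 4096, N = 12.
LSB = 9.3 V ÷ 2^12 = 9.3/4096 V = 2.2705 mV.
|e|_max = LSB/2 = 1.14 mV.

1.14 mV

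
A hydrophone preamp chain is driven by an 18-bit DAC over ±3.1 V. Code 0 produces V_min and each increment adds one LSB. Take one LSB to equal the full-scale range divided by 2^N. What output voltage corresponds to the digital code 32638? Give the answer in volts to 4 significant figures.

The full-scale span is 3.1 − (-3.1) = 6.2 V. LSB = 6.2 V / 2^18.
Output = V_min + (32638/262144) × range = -3.1 + 0.124504 × 6.2 V
      = -3.1 V + 0.771925 V = -2.32807 V.

-2.328 V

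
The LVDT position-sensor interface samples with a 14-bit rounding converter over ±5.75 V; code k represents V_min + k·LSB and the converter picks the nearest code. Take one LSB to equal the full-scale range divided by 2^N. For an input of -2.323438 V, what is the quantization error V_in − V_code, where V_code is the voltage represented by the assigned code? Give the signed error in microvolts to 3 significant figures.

−135 µV

Full-scale range = 5.75 V − (-5.75 V) = 11.5 V. LSB = 11.5 V / 2^14 ≈ 0.7019 mV.
(V_in − V_min)/LSB = (-2.323438 − (-5.75)) × 16384/11.5 = 4881.8080 → nearest code k = 4882.
V_code = -5.75 + (4882/16384) × 11.5 = -2.3233032227 V.
Error = V_in − V_code = -2.323438 − (-2.3233032227) = −135 µV.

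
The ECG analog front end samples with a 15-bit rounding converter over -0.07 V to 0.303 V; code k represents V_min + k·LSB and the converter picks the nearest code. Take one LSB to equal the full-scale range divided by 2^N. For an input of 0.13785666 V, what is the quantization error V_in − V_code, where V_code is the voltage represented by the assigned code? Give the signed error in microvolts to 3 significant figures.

+2.05 µV

Range = 0.303 − (-0.07) = 0.373 V. LSB = 0.373 V / 2^15 ≈ 11.38 µV.
(0.13785666 − (-0.07)) / LSB = 0.20785666 × 32768/0.373 = 18260.1797. Nearest integer: k = 18260.
Reconstructed level: -0.07 + 18260 × 0.373/32768 V = 0.13785461426 V.
Error = V_in − V_code = 0.13785666 − (0.13785461426) = +2.05 µV.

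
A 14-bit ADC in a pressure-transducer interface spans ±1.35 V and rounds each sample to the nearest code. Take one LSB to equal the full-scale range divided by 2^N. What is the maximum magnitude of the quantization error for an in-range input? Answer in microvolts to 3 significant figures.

82.4 µV

Full-scale range = 1.35 V − (-1.35 V) = 2.7 V.
LSB = 2.7 V ÷ 2^14 = 2.7/16384 V = 164.79 µV.
A rounding quantizer has |error| ≤ LSB/2 = 82.4 µV.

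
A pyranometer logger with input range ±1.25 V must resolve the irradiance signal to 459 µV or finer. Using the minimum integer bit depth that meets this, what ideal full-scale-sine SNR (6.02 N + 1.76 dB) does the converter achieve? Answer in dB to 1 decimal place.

80.0 dB

Full-scale range = 1.25 V − (-1.25 V) = 2.5 V.
Need 2^N ≥ 2.5 V / 459 µV = 5447 → N_min = 13.
SNR = 6.02 × 13 + 1.76 = 80.02 dB.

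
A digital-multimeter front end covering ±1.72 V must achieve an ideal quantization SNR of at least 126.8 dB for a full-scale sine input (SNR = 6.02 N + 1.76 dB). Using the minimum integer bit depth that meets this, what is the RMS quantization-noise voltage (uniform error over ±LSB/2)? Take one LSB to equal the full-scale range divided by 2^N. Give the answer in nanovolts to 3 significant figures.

Span: 1.72 V − (-1.72 V) = 3.44 V.
6.02 N + 1.76 ≥ 126.8 gives N ≥ 20.771, so the minimum integer is 21.
Step size = 3.44/2097152 V = 1.6403 µV.
RMS noise = LSB/√12 = 474 nV.

474 nV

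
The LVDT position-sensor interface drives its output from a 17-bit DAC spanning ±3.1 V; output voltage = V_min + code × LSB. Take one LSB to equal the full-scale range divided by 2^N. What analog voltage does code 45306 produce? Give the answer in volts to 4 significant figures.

-0.9569 V

The full-scale span is 3.1 − (-3.1) = 6.2 V. LSB = 6.2 V / 2^17.
V_out = V_min + code × LSB = -3.1 V + 45306 × 6.2 V / 131072
      = -3.1 V + 2.14308 V = -0.956924 V.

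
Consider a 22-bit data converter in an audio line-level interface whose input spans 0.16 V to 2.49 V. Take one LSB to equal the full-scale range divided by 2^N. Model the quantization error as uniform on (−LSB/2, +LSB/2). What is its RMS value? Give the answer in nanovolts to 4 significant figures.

160.4 nV

The full-scale span is 2.49 − (0.16) = 2.33 V.
Step size = 2.33/4194304 V = 0.555515 µV.
RMS of a uniform error over width LSB is LSB/√12 = 160.4 nV.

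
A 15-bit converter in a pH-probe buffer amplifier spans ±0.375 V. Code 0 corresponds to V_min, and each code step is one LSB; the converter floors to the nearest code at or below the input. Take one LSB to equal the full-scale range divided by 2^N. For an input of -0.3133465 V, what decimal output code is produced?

2693

Span: 0.375 V − (-0.375 V) = 0.75 V. LSB = 0.75 V / 2^15 ≈ 22.89 µV.
V_in − V_min = -0.3133465 − (-0.375) = 0.0616535 V.
Divide by LSB: 0.0616535 × 32768/0.75 = 2693.6825.
Truncating gives code 2693.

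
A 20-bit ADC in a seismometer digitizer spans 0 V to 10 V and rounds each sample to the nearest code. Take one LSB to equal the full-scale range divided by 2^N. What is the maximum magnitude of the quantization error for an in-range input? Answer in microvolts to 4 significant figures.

4.768 µV

Span = 10 V.
LSB = 10 V / 2^20 = 9.53674 µV.
|e|_max = LSB/2 = 4.768 µV.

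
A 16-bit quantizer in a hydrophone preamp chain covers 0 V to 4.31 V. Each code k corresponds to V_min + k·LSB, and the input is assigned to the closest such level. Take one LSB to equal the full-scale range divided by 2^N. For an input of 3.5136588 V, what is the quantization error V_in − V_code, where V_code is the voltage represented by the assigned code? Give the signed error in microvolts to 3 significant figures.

+11.8 µV

Range is 4.31 V. LSB = 4.31 V / 2^16 ≈ 65.77 µV.
Position in LSBs: (3.5136588 − (0)) × 65536/4.31 = 53427.1794; rounding gives k = 53427.
V_code = V_min + k × range/2^16 = 0 + 53427 × 4.31/65536 = 3.5136470032 V.
e = 3.5136588 − (3.5136470032) = +11.8 µV.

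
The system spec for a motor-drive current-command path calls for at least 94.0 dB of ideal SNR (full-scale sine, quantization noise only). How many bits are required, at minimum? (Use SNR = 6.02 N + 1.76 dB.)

N ≥ (94.0 − 1.76)/6.02 = 15.322 → N_min = 16.

16 bits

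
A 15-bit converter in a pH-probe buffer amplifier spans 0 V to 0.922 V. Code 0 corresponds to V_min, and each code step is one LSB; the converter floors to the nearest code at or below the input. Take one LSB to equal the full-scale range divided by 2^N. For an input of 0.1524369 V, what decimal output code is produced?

5417

V_FS = 0.922 V. LSB = 0.922 V / 2^15 ≈ 28.14 µV.
code = ⌊(V_in − V_min)/LSB⌋ = ⌊(V_in − V_min) × 2^15 / range⌋
     = ⌊(0.1524369 − (0)) × 32768 / 0.922⌋ = ⌊0.1524369 × 32768/0.922⌋
     = ⌊5417.627⌋ = 5417.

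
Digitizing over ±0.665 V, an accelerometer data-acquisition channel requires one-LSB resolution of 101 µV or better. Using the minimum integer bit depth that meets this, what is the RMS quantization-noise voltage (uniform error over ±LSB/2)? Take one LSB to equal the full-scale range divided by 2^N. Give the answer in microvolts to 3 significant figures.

Span: 0.665 V − (-0.665 V) = 1.33 V.
Need 2^N ≥ 1.33 V / 101 µV = 13170 → N_min = 14.
LSB = 1.33 V / 2^14 = 81.177 µV.
σ_q = LSB/√12 = 81.177 µV/3.4641 = 23.4 µV.

23.4 µV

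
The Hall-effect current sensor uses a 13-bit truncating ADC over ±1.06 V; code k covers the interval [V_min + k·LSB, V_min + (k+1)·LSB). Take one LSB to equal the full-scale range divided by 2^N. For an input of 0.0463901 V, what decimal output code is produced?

Full-scale range = 1.06 V − (-1.06 V) = 2.12 V. LSB = 2.12 V / 2^13 ≈ 258.8 µV.
code = ⌊(V_in − V_min)/LSB⌋ = ⌊(V_in − V_min) × 2^13 / range⌋
     = ⌊(0.0463901 − (-1.06)) × 8192 / 2.12⌋ = ⌊1.1063901 × 8192/2.12⌋
     = ⌊4275.258⌋ = 4275.

4275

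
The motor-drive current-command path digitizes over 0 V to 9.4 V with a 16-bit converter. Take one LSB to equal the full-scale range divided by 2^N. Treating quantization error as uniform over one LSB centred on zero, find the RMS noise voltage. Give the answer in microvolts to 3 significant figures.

V_FS = 9.4 V.
LSB = 9.4 V ÷ 2^16 = 9.4/65536 V = 143.43 µV.
For a uniform distribution on [−LSB/2, +LSB/2], V_rms = LSB/√12 = 143.43 µV/3.4641 = 41.4 µV.

41.4 µV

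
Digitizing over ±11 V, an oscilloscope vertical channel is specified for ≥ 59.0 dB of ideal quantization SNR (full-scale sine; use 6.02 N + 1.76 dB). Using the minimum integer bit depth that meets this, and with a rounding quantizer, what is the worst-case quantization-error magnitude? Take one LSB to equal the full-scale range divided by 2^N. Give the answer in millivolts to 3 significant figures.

10.7 mV

The full-scale span is 11 − (-11) = 22 V.
Required N = ⌈(59.0 − 1.76)/6.02⌉ = ⌈9.508⌉ = 10.
One LSB is 22 V / 1024 = 21.484 mV.
Half an LSB is 10.7 mV.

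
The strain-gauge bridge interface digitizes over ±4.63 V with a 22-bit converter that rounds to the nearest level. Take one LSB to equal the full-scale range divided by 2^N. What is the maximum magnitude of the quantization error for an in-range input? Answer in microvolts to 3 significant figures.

1.10 µV

Range = 4.63 − (-4.63) = 9.26 V.
Step size = 9.26/4194304 V = 2.2078 µV.
Worst-case error for round-to-nearest is half an LSB: 1.10 µV.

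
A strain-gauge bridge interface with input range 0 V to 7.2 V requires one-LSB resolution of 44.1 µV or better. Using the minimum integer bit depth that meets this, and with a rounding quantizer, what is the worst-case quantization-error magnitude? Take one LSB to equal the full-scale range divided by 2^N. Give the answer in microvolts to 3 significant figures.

13.7 µV

V_FS = 7.2 V.
Need 2^N ≥ 7.2 V / 44.1 µV = 163300 → N_min = 18.
LSB = 7.2 V / 2^18 = 27.466 µV.
|e|_max = LSB/2 = 13.7 µV.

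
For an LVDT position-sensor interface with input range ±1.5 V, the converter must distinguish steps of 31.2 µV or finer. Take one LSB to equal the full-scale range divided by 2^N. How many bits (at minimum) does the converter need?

Span: 1.5 V − (-1.5 V) = 3 V.
Levels needed ≥ 3/31.2 µV = 96150. 2^17 = 131072 suffices, so N_min = 17.

17 bits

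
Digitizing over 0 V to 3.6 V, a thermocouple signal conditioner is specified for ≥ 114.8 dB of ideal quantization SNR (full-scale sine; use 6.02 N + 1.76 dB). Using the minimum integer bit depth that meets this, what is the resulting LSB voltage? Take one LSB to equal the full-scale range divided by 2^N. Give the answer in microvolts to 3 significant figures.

6.87 µV

Range is 3.6 V.
N ≥ (114.8 − 1.76)/6.02 = 18.777 → N_min = 19.
Step size = 3.6/524288 V = 6.87 µV.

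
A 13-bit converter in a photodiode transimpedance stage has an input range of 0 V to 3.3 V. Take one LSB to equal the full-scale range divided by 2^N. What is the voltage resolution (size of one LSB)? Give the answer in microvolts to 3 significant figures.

403 µV

Range is 3.3 V.
Number of codes = 2^13 = 8192.
Step size = 3.3/8192 V = 403 µV.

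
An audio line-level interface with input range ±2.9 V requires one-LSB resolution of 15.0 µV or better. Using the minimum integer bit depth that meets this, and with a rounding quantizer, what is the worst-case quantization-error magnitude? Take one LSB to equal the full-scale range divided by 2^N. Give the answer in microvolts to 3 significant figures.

Full-scale range = 2.9 V − (-2.9 V) = 5.8 V.
Levels needed ≥ 5.8/15.0 µV = 386700. 2^19 = 524288 suffices, so N_min = 19.
One LSB is 5.8 V / 524288 = 11.063 µV.
Half an LSB is 5.53 µV.

5.53 µV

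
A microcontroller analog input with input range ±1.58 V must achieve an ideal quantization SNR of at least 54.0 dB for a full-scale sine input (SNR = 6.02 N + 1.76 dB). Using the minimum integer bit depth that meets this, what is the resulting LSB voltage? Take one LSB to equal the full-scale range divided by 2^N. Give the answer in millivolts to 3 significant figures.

Span: 1.58 V − (-1.58 V) = 3.16 V.
N ≥ (54.0 − 1.76)/6.02 = 8.678 → N_min = 9.
LSB = 3.16 V ÷ 2^9 = 3.16/512 V = 6.17 mV.

6.17 mV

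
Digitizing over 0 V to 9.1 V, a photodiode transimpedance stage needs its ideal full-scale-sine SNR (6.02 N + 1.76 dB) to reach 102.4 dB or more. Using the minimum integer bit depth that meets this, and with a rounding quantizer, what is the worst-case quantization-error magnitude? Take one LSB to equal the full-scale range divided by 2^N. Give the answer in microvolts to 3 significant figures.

Full-scale range = 9.1 V.
Solving 6.02 N ≥ 102.4 − 1.76: N ≥ 16.718. Round up → N = 17.
One LSB is 9.1 V / 131072 = 69.427 µV.
Max error for round-to-nearest is LSB/2 = 34.7 µV.

34.7 µV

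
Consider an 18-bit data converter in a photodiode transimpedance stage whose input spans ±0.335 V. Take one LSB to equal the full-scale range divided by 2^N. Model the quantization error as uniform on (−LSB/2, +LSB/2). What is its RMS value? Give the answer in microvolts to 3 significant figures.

Span: 0.335 V − (-0.335 V) = 0.67 V.
One LSB is 0.67 V / 262144 = 2.5558 µV.
RMS of a uniform error over width LSB is LSB/√12 = 0.738 µV.

0.738 µV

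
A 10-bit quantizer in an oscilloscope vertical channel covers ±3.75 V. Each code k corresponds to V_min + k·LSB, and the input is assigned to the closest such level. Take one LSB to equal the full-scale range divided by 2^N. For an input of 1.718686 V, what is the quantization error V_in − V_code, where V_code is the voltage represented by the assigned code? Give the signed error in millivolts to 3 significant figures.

−2.51 mV

Range = 3.75 − (-3.75) = 7.5 V. LSB = 7.5 V / 2^10 ≈ 7.324 mV.
Position in LSBs: (1.718686 − (-3.75)) × 1024/7.5 = 746.6579; rounding gives k = 747.
Reconstructed level: -3.75 + 747 × 7.5/1024 V = 1.721191406 V.
e = 1.718686 − (1.721191406) = −2.51 mV.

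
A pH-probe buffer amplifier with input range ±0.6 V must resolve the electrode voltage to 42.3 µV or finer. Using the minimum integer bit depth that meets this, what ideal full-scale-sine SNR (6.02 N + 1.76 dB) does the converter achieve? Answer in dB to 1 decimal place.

92.1 dB

Range = 0.6 − (-0.6) = 1.2 V.
Need 2^N ≥ 1.2 V / 42.3 µV = 28370 → N_min = 15.
6.02(15) + 1.76 = 92.06 dB.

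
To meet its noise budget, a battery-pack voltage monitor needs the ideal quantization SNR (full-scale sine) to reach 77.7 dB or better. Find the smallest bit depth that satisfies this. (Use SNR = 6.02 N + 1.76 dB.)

13 bits

Solving 6.02 N ≥ 77.7 − 1.76: N ≥ 12.615. Round up → N = 13.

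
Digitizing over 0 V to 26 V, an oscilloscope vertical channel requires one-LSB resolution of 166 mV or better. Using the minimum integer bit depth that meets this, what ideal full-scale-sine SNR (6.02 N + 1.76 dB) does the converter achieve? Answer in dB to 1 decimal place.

Full-scale range = 26 V.
Required number of levels: 26/166 mV = 156.63; smallest N with 2^N ≥ that is 8.
6.02(8) + 1.76 = 49.92 dB.

49.9 dB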